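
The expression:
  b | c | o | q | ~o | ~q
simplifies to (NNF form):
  True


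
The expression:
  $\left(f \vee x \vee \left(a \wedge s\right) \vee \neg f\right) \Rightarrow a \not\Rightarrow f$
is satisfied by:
  {a: True, f: False}


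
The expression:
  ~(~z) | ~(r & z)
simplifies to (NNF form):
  True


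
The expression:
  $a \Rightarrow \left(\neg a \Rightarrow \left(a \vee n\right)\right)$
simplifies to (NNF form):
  $\text{True}$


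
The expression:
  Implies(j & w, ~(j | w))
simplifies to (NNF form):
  ~j | ~w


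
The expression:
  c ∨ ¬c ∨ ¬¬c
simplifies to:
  True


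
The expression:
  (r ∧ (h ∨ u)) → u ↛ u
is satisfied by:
  {h: False, r: False, u: False}
  {u: True, h: False, r: False}
  {h: True, u: False, r: False}
  {u: True, h: True, r: False}
  {r: True, u: False, h: False}


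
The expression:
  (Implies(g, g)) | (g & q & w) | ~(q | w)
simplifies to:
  True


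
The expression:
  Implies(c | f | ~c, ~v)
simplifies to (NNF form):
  ~v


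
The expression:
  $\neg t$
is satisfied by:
  {t: False}


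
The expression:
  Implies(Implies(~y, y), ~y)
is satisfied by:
  {y: False}


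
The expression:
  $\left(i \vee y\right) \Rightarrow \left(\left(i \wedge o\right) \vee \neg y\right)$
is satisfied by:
  {i: True, o: True, y: False}
  {i: True, o: False, y: False}
  {o: True, i: False, y: False}
  {i: False, o: False, y: False}
  {i: True, y: True, o: True}


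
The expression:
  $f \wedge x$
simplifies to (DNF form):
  $f \wedge x$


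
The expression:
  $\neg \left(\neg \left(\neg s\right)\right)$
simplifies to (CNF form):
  $\neg s$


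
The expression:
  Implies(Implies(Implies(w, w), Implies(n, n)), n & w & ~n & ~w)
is never true.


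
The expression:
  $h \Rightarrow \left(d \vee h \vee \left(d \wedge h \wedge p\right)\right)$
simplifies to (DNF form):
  $\text{True}$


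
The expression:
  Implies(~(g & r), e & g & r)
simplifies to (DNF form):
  g & r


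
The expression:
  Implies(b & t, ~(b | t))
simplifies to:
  ~b | ~t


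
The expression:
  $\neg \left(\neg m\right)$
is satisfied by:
  {m: True}


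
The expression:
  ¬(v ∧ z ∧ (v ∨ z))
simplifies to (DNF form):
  ¬v ∨ ¬z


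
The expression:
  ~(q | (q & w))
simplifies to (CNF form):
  ~q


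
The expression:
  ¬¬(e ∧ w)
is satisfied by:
  {e: True, w: True}


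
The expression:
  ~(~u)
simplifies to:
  u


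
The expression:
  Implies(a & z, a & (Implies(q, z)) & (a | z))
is always true.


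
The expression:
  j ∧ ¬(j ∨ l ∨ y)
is never true.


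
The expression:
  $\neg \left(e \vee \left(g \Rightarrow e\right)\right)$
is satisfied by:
  {g: True, e: False}


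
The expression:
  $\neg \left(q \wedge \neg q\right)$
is always true.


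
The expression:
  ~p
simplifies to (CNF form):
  ~p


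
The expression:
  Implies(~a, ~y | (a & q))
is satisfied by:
  {a: True, y: False}
  {y: False, a: False}
  {y: True, a: True}


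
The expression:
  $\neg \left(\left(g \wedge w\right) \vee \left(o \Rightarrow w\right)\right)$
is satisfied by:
  {o: True, w: False}


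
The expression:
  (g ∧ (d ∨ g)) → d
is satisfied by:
  {d: True, g: False}
  {g: False, d: False}
  {g: True, d: True}


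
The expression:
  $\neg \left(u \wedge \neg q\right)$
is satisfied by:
  {q: True, u: False}
  {u: False, q: False}
  {u: True, q: True}


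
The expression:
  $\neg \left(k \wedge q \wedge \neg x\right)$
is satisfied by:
  {x: True, k: False, q: False}
  {k: False, q: False, x: False}
  {x: True, q: True, k: False}
  {q: True, k: False, x: False}
  {x: True, k: True, q: False}
  {k: True, x: False, q: False}
  {x: True, q: True, k: True}


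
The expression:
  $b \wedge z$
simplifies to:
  $b \wedge z$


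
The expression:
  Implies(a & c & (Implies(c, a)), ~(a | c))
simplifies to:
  ~a | ~c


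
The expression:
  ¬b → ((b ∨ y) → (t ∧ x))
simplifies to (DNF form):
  b ∨ (t ∧ x) ∨ ¬y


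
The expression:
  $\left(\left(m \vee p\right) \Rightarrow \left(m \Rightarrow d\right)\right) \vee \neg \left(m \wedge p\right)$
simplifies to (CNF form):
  $d \vee \neg m \vee \neg p$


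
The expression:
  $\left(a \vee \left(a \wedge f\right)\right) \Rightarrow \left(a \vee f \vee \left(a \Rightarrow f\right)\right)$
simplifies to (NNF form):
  $\text{True}$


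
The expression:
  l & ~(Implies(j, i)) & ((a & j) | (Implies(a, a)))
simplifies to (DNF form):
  j & l & ~i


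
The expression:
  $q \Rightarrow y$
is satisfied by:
  {y: True, q: False}
  {q: False, y: False}
  {q: True, y: True}


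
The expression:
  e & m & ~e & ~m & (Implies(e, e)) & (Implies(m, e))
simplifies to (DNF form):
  False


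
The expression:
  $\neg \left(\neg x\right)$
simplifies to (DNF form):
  $x$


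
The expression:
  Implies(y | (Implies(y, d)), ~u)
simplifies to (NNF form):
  ~u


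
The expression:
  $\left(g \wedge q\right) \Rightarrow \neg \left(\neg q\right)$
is always true.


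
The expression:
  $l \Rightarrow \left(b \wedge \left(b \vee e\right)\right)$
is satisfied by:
  {b: True, l: False}
  {l: False, b: False}
  {l: True, b: True}


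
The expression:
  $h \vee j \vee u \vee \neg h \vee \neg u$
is always true.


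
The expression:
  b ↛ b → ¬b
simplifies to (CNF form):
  True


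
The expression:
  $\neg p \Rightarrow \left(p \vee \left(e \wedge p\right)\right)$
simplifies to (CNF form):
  $p$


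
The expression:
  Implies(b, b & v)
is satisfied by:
  {v: True, b: False}
  {b: False, v: False}
  {b: True, v: True}


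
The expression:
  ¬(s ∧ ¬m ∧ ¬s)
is always true.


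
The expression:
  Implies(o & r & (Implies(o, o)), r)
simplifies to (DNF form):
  True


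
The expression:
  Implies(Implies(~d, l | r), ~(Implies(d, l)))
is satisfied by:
  {d: True, l: False, r: False}
  {d: False, l: False, r: False}
  {r: True, d: True, l: False}


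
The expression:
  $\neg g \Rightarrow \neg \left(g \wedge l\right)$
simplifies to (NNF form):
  $\text{True}$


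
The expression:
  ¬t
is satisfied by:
  {t: False}


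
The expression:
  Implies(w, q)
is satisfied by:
  {q: True, w: False}
  {w: False, q: False}
  {w: True, q: True}


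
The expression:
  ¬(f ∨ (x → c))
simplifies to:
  x ∧ ¬c ∧ ¬f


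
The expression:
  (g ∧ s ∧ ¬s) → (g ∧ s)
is always true.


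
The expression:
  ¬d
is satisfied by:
  {d: False}


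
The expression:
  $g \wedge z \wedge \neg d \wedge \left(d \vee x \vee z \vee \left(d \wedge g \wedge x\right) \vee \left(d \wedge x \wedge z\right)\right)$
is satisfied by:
  {z: True, g: True, d: False}


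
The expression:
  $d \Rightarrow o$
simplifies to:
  $o \vee \neg d$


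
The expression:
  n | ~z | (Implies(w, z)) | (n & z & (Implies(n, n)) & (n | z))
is always true.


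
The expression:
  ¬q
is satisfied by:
  {q: False}


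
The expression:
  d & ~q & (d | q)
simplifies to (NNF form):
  d & ~q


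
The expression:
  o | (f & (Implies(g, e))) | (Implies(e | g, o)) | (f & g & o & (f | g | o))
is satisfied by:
  {o: True, f: True, e: False, g: False}
  {o: True, e: False, g: False, f: False}
  {o: True, f: True, g: True, e: False}
  {o: True, g: True, e: False, f: False}
  {o: True, f: True, e: True, g: False}
  {o: True, e: True, g: False, f: False}
  {o: True, f: True, g: True, e: True}
  {o: True, g: True, e: True, f: False}
  {f: True, e: False, g: False, o: False}
  {f: False, e: False, g: False, o: False}
  {f: True, e: True, g: False, o: False}
  {f: True, e: True, g: True, o: False}


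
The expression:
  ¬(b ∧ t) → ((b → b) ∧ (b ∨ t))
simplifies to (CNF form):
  b ∨ t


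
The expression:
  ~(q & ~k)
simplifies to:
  k | ~q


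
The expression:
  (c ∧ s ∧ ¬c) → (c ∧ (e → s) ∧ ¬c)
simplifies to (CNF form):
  True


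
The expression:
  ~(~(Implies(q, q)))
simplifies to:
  True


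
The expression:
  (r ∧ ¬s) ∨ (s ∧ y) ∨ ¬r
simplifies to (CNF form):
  y ∨ ¬r ∨ ¬s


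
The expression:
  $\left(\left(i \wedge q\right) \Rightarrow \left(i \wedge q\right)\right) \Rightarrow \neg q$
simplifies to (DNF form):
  $\neg q$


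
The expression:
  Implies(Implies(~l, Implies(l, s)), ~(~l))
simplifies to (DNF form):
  l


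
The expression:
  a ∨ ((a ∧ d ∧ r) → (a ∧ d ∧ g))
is always true.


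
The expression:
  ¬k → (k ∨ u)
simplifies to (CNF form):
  k ∨ u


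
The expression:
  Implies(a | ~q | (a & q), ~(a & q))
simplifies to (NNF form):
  ~a | ~q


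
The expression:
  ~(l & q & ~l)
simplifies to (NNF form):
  True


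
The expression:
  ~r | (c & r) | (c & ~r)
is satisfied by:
  {c: True, r: False}
  {r: False, c: False}
  {r: True, c: True}


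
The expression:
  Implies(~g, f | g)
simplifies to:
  f | g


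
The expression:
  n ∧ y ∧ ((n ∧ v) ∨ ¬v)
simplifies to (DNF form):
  n ∧ y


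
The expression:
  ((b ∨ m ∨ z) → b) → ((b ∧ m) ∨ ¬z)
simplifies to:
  m ∨ ¬b ∨ ¬z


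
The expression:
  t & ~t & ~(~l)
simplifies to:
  False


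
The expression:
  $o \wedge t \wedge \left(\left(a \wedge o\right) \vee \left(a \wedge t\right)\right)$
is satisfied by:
  {t: True, a: True, o: True}


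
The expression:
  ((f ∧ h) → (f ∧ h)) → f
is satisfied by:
  {f: True}


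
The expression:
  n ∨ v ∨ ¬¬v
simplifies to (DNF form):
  n ∨ v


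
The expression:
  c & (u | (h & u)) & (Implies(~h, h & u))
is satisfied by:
  {h: True, c: True, u: True}


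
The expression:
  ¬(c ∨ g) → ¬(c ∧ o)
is always true.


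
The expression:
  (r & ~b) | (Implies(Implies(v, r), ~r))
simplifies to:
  ~b | ~r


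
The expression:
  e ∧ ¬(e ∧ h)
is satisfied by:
  {e: True, h: False}


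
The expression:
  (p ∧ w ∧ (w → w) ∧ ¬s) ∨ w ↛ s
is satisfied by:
  {w: True, s: False}


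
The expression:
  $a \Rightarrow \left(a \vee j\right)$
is always true.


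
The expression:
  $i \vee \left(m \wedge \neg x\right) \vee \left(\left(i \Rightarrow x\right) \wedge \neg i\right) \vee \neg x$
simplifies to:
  $\text{True}$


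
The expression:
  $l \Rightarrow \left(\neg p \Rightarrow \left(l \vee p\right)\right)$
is always true.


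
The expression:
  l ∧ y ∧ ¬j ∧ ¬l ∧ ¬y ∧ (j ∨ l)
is never true.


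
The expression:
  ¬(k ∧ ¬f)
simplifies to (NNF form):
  f ∨ ¬k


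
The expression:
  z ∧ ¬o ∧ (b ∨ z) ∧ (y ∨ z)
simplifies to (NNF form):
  z ∧ ¬o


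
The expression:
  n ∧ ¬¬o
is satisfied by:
  {o: True, n: True}


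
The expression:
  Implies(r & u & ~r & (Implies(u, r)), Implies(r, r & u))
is always true.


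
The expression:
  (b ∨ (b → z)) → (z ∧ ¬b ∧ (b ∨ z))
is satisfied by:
  {z: True, b: False}


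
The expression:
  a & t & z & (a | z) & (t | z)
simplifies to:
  a & t & z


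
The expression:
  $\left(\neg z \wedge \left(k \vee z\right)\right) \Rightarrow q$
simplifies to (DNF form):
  $q \vee z \vee \neg k$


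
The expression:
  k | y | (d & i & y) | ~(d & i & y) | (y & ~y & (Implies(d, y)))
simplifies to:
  True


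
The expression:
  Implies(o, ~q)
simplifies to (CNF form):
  ~o | ~q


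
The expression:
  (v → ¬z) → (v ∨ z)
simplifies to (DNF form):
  v ∨ z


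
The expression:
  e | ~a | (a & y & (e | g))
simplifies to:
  e | ~a | (g & y)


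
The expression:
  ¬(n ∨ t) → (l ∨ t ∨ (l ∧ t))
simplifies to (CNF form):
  l ∨ n ∨ t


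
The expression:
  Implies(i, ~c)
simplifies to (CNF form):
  ~c | ~i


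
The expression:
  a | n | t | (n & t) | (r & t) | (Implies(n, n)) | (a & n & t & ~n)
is always true.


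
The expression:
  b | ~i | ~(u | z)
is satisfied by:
  {b: True, z: False, u: False, i: False}
  {b: True, u: True, z: False, i: False}
  {b: True, z: True, u: False, i: False}
  {b: True, u: True, z: True, i: False}
  {b: False, z: False, u: False, i: False}
  {u: True, b: False, z: False, i: False}
  {z: True, b: False, u: False, i: False}
  {u: True, z: True, b: False, i: False}
  {i: True, b: True, z: False, u: False}
  {i: True, u: True, b: True, z: False}
  {i: True, b: True, z: True, u: False}
  {i: True, u: True, b: True, z: True}
  {i: True, b: False, z: False, u: False}


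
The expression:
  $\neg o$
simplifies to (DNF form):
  $\neg o$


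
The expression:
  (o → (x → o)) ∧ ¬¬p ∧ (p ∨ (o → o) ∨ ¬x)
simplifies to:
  p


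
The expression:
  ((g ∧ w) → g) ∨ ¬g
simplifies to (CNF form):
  True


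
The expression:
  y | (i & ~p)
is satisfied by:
  {i: True, y: True, p: False}
  {y: True, p: False, i: False}
  {i: True, y: True, p: True}
  {y: True, p: True, i: False}
  {i: True, p: False, y: False}


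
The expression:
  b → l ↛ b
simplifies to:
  ¬b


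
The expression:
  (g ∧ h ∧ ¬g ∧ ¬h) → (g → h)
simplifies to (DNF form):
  True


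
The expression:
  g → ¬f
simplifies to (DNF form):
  ¬f ∨ ¬g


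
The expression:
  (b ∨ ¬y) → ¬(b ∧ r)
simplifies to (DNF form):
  ¬b ∨ ¬r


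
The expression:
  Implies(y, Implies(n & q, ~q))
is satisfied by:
  {y: False, n: False, q: False}
  {q: True, y: False, n: False}
  {n: True, y: False, q: False}
  {q: True, n: True, y: False}
  {y: True, q: False, n: False}
  {q: True, y: True, n: False}
  {n: True, y: True, q: False}


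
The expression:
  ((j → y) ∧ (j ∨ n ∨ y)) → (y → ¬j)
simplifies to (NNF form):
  ¬j ∨ ¬y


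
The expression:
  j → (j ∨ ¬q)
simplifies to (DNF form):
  True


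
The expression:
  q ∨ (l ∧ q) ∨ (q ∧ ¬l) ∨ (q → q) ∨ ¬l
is always true.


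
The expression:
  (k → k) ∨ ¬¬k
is always true.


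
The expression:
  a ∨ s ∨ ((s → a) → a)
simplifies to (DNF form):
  a ∨ s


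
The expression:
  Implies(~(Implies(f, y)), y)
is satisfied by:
  {y: True, f: False}
  {f: False, y: False}
  {f: True, y: True}


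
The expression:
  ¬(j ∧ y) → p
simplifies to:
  p ∨ (j ∧ y)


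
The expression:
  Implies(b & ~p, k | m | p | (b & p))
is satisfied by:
  {k: True, m: True, p: True, b: False}
  {k: True, m: True, p: False, b: False}
  {k: True, p: True, m: False, b: False}
  {k: True, p: False, m: False, b: False}
  {m: True, p: True, k: False, b: False}
  {m: True, p: False, k: False, b: False}
  {p: True, k: False, m: False, b: False}
  {p: False, k: False, m: False, b: False}
  {b: True, k: True, m: True, p: True}
  {b: True, k: True, m: True, p: False}
  {b: True, k: True, p: True, m: False}
  {b: True, k: True, p: False, m: False}
  {b: True, m: True, p: True, k: False}
  {b: True, m: True, p: False, k: False}
  {b: True, p: True, m: False, k: False}


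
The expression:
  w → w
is always true.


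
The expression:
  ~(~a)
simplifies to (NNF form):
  a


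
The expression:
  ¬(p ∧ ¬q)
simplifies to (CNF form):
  q ∨ ¬p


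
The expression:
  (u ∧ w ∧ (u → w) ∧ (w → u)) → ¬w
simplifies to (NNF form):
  ¬u ∨ ¬w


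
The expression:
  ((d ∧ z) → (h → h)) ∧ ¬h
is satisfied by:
  {h: False}


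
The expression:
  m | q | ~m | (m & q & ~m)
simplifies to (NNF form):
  True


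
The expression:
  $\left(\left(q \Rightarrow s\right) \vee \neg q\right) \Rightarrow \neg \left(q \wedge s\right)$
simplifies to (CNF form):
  $\neg q \vee \neg s$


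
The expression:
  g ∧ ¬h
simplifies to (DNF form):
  g ∧ ¬h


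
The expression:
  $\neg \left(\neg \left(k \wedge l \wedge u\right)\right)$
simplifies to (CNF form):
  $k \wedge l \wedge u$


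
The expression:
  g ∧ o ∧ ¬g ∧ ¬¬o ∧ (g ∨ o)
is never true.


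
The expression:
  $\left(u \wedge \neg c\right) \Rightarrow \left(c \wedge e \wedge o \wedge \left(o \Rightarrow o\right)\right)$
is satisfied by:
  {c: True, u: False}
  {u: False, c: False}
  {u: True, c: True}


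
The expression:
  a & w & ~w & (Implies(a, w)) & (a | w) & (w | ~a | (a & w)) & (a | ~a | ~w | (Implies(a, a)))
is never true.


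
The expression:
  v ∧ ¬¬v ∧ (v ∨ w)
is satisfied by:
  {v: True}


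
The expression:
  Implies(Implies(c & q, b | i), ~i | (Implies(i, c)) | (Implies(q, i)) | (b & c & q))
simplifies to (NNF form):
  True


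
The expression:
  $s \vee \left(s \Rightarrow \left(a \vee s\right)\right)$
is always true.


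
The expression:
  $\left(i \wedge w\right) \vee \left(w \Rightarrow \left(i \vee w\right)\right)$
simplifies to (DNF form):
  $\text{True}$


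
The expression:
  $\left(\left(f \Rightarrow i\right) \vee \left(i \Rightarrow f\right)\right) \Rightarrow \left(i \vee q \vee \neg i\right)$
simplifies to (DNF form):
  $\text{True}$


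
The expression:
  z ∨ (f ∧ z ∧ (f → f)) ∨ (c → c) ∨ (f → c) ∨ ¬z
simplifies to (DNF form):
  True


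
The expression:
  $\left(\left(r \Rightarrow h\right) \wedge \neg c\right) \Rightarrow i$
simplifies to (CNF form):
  $\left(c \vee i \vee r\right) \wedge \left(c \vee i \vee \neg h\right)$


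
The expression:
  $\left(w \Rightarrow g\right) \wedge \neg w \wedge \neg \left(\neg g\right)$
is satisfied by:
  {g: True, w: False}


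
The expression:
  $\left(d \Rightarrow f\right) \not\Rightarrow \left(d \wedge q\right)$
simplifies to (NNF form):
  $\left(f \wedge \neg q\right) \vee \neg d$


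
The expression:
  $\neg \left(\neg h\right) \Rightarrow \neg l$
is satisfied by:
  {l: False, h: False}
  {h: True, l: False}
  {l: True, h: False}


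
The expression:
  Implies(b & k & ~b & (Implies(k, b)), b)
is always true.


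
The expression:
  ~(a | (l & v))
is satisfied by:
  {l: False, a: False, v: False}
  {v: True, l: False, a: False}
  {l: True, v: False, a: False}


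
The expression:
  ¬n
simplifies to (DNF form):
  ¬n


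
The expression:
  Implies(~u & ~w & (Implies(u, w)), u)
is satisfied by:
  {u: True, w: True}
  {u: True, w: False}
  {w: True, u: False}


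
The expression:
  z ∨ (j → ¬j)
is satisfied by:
  {z: True, j: False}
  {j: False, z: False}
  {j: True, z: True}


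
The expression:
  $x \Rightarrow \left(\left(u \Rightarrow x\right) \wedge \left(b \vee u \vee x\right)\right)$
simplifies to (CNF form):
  $\text{True}$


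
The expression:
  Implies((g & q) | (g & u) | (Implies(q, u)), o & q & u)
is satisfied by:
  {o: True, q: True, g: False, u: False}
  {q: True, o: False, g: False, u: False}
  {o: True, u: True, q: True, g: False}
  {o: True, u: True, g: True, q: True}


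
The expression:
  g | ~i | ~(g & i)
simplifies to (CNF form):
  True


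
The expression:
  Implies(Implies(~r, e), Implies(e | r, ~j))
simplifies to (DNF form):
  ~j | (~e & ~r)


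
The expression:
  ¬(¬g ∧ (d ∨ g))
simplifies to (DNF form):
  g ∨ ¬d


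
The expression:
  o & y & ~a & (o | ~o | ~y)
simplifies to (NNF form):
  o & y & ~a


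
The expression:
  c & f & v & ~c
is never true.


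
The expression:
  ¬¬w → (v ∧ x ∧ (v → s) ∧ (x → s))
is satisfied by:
  {v: True, x: True, s: True, w: False}
  {v: True, x: True, s: False, w: False}
  {v: True, s: True, x: False, w: False}
  {v: True, s: False, x: False, w: False}
  {x: True, s: True, v: False, w: False}
  {x: True, v: False, s: False, w: False}
  {x: False, s: True, v: False, w: False}
  {x: False, v: False, s: False, w: False}
  {v: True, w: True, x: True, s: True}


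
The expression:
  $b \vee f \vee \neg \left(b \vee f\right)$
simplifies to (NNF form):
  $\text{True}$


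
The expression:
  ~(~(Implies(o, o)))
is always true.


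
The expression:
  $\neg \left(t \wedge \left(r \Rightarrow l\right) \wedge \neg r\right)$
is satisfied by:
  {r: True, t: False}
  {t: False, r: False}
  {t: True, r: True}


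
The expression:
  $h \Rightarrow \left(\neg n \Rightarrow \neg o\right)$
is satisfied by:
  {n: True, h: False, o: False}
  {h: False, o: False, n: False}
  {n: True, o: True, h: False}
  {o: True, h: False, n: False}
  {n: True, h: True, o: False}
  {h: True, n: False, o: False}
  {n: True, o: True, h: True}


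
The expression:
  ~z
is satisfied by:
  {z: False}


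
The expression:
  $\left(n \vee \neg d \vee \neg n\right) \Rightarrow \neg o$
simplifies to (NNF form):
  $\neg o$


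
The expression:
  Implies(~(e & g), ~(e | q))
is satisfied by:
  {g: True, e: False, q: False}
  {e: False, q: False, g: False}
  {g: True, e: True, q: False}
  {q: True, g: True, e: True}


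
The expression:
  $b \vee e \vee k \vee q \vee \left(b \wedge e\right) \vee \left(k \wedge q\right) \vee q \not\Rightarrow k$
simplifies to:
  $b \vee e \vee k \vee q$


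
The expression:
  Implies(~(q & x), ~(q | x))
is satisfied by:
  {q: False, x: False}
  {x: True, q: True}


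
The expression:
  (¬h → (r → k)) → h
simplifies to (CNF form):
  (h ∨ r) ∧ (h ∨ ¬k)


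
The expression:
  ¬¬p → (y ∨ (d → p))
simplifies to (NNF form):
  True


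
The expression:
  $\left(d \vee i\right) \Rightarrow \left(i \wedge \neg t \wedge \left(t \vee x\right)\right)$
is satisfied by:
  {x: True, t: False, i: False, d: False}
  {x: False, t: False, i: False, d: False}
  {t: True, x: True, d: False, i: False}
  {t: True, d: False, x: False, i: False}
  {i: True, x: True, d: False, t: False}
  {i: True, d: True, x: True, t: False}


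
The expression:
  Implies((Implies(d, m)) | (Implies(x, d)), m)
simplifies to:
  m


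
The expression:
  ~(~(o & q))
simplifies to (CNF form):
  o & q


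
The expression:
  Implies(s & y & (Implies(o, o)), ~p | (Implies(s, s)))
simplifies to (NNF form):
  True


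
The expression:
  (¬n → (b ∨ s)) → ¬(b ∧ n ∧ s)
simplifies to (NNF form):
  ¬b ∨ ¬n ∨ ¬s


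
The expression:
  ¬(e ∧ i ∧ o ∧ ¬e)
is always true.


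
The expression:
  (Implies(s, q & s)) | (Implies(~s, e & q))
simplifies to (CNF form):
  True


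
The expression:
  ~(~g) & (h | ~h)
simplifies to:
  g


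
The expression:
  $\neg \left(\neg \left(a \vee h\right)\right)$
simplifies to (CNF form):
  $a \vee h$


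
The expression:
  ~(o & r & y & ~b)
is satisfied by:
  {b: True, o: False, y: False, r: False}
  {b: False, o: False, y: False, r: False}
  {r: True, b: True, o: False, y: False}
  {r: True, b: False, o: False, y: False}
  {b: True, y: True, r: False, o: False}
  {y: True, r: False, o: False, b: False}
  {r: True, y: True, b: True, o: False}
  {r: True, y: True, b: False, o: False}
  {b: True, o: True, r: False, y: False}
  {o: True, r: False, y: False, b: False}
  {b: True, r: True, o: True, y: False}
  {r: True, o: True, b: False, y: False}
  {b: True, y: True, o: True, r: False}
  {y: True, o: True, r: False, b: False}
  {r: True, y: True, o: True, b: True}


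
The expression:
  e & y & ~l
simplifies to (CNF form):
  e & y & ~l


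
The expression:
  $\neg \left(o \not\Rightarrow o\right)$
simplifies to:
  $\text{True}$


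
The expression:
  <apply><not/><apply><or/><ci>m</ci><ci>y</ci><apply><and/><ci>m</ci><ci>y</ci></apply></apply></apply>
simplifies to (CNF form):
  <apply><and/><apply><not/><ci>m</ci></apply><apply><not/><ci>y</ci></apply></apply>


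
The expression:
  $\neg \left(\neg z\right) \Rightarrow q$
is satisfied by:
  {q: True, z: False}
  {z: False, q: False}
  {z: True, q: True}


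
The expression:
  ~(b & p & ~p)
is always true.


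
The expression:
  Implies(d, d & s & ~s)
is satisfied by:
  {d: False}


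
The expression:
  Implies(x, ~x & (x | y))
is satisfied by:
  {x: False}


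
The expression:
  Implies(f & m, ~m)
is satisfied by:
  {m: False, f: False}
  {f: True, m: False}
  {m: True, f: False}


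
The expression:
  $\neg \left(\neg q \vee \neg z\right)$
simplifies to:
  $q \wedge z$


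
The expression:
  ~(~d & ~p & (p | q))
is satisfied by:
  {d: True, p: True, q: False}
  {d: True, p: False, q: False}
  {p: True, d: False, q: False}
  {d: False, p: False, q: False}
  {d: True, q: True, p: True}
  {d: True, q: True, p: False}
  {q: True, p: True, d: False}


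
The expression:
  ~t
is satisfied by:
  {t: False}


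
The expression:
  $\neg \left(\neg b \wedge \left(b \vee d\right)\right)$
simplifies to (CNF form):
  $b \vee \neg d$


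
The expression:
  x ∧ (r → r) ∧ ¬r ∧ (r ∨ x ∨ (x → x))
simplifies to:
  x ∧ ¬r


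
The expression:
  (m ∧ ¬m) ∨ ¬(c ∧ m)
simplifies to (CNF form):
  ¬c ∨ ¬m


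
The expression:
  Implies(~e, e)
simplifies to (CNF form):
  e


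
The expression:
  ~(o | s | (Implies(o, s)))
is never true.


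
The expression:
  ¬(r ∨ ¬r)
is never true.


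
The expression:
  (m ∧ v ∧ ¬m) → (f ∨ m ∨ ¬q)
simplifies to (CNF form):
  True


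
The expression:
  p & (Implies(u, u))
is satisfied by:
  {p: True}


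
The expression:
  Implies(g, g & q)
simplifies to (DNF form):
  q | ~g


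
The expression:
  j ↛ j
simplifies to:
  False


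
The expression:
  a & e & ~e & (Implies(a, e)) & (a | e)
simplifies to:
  False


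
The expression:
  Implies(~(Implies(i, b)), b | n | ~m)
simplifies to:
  b | n | ~i | ~m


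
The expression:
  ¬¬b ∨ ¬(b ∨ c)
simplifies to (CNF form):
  b ∨ ¬c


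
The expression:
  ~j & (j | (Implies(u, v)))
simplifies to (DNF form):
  (v & ~j) | (~j & ~u)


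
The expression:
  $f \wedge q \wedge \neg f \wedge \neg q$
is never true.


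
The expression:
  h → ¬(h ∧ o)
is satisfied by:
  {h: False, o: False}
  {o: True, h: False}
  {h: True, o: False}


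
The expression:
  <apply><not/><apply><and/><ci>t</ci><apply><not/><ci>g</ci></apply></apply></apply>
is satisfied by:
  {g: True, t: False}
  {t: False, g: False}
  {t: True, g: True}


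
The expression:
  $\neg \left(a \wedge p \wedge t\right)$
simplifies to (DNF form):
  $\neg a \vee \neg p \vee \neg t$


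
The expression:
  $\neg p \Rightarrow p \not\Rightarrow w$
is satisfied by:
  {p: True}


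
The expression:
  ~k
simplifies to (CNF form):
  ~k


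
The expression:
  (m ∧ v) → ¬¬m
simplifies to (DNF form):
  True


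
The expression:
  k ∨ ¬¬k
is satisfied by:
  {k: True}


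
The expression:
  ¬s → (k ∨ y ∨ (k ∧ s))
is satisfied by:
  {y: True, k: True, s: True}
  {y: True, k: True, s: False}
  {y: True, s: True, k: False}
  {y: True, s: False, k: False}
  {k: True, s: True, y: False}
  {k: True, s: False, y: False}
  {s: True, k: False, y: False}


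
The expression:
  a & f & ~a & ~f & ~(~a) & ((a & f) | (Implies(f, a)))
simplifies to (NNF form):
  False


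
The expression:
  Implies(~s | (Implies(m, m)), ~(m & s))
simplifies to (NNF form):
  ~m | ~s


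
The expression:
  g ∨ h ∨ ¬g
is always true.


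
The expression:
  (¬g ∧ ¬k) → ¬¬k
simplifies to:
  g ∨ k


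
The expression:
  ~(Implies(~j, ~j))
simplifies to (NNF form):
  False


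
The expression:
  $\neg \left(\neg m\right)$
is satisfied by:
  {m: True}


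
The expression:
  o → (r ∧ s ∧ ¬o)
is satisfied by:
  {o: False}


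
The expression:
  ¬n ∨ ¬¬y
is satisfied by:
  {y: True, n: False}
  {n: False, y: False}
  {n: True, y: True}


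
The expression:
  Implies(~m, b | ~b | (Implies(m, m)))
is always true.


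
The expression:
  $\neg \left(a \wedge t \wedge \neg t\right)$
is always true.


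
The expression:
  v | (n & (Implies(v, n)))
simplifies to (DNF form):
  n | v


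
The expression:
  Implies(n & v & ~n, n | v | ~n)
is always true.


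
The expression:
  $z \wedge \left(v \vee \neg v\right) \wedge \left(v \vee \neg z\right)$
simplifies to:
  $v \wedge z$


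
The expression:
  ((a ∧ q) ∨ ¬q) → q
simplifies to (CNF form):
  q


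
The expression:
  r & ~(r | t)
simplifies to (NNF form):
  False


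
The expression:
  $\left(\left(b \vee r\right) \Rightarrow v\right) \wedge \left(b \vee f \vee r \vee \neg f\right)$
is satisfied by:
  {v: True, b: False, r: False}
  {r: True, v: True, b: False}
  {v: True, b: True, r: False}
  {r: True, v: True, b: True}
  {r: False, b: False, v: False}


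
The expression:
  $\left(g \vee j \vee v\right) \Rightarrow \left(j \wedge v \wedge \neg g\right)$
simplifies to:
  $\neg g \wedge \left(j \vee \neg v\right) \wedge \left(v \vee \neg j\right)$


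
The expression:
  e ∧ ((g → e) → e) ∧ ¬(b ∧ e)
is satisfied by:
  {e: True, b: False}


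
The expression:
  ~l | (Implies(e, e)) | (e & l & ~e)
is always true.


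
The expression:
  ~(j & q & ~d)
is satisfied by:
  {d: True, q: False, j: False}
  {q: False, j: False, d: False}
  {j: True, d: True, q: False}
  {j: True, q: False, d: False}
  {d: True, q: True, j: False}
  {q: True, d: False, j: False}
  {j: True, q: True, d: True}


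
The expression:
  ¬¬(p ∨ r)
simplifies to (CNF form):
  p ∨ r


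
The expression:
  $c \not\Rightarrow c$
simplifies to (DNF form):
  $\text{False}$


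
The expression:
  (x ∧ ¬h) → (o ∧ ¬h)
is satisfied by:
  {o: True, h: True, x: False}
  {o: True, h: False, x: False}
  {h: True, o: False, x: False}
  {o: False, h: False, x: False}
  {x: True, o: True, h: True}
  {x: True, o: True, h: False}
  {x: True, h: True, o: False}


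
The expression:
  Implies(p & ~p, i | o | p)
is always true.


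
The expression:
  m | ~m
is always true.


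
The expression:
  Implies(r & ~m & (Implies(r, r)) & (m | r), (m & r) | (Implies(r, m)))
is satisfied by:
  {m: True, r: False}
  {r: False, m: False}
  {r: True, m: True}


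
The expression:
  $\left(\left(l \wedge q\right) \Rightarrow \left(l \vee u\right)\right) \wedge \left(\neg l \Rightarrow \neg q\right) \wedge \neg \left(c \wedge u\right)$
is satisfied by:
  {l: True, u: False, c: False, q: False}
  {l: False, u: False, c: False, q: False}
  {q: True, l: True, u: False, c: False}
  {c: True, l: True, u: False, q: False}
  {c: True, l: False, u: False, q: False}
  {q: True, c: True, l: True, u: False}
  {u: True, l: True, q: False, c: False}
  {u: True, l: False, q: False, c: False}
  {q: True, u: True, l: True, c: False}


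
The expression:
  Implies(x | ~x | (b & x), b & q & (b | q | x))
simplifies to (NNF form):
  b & q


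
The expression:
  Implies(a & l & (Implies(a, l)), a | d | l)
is always true.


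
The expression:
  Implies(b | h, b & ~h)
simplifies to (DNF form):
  ~h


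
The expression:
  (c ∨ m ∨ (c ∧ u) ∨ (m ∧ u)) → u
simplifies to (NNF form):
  u ∨ (¬c ∧ ¬m)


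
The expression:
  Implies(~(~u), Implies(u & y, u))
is always true.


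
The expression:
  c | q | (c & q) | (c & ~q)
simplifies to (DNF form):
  c | q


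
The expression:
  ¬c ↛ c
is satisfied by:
  {c: False}


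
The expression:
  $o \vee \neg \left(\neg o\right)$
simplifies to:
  $o$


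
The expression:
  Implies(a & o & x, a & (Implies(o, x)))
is always true.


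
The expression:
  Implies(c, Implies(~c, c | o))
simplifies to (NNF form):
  True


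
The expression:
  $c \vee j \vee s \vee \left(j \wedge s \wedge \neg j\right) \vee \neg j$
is always true.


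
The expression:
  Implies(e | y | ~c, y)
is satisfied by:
  {y: True, c: True, e: False}
  {y: True, c: False, e: False}
  {y: True, e: True, c: True}
  {y: True, e: True, c: False}
  {c: True, e: False, y: False}


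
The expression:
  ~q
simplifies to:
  ~q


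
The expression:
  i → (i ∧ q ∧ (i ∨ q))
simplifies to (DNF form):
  q ∨ ¬i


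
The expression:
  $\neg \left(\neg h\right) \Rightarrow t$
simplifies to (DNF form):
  $t \vee \neg h$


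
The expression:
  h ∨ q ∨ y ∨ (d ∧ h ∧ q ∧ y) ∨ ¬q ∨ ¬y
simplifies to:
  True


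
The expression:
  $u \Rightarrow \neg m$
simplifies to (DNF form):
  $\neg m \vee \neg u$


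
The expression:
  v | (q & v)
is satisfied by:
  {v: True}


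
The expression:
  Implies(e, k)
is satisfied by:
  {k: True, e: False}
  {e: False, k: False}
  {e: True, k: True}


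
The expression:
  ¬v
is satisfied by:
  {v: False}


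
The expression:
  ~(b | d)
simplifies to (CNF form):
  ~b & ~d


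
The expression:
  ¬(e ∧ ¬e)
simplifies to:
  True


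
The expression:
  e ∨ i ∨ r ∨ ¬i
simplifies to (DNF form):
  True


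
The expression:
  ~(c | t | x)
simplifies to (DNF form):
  ~c & ~t & ~x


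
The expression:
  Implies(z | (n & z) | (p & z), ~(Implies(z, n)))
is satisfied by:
  {z: False, n: False}
  {n: True, z: False}
  {z: True, n: False}


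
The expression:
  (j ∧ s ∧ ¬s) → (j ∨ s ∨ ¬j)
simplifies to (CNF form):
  True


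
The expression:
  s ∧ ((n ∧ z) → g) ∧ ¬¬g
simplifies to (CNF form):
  g ∧ s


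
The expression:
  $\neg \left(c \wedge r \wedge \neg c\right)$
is always true.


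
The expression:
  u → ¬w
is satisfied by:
  {w: False, u: False}
  {u: True, w: False}
  {w: True, u: False}


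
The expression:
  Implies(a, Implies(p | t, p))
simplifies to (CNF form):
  p | ~a | ~t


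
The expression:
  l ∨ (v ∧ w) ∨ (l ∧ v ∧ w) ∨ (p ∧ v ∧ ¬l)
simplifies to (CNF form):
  (l ∨ v) ∧ (l ∨ p ∨ v) ∧ (l ∨ p ∨ w) ∧ (l ∨ v ∨ w)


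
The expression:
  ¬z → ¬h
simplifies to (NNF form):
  z ∨ ¬h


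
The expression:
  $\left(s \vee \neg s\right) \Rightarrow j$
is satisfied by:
  {j: True}


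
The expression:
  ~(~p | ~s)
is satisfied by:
  {p: True, s: True}


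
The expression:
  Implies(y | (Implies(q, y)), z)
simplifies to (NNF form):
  z | (q & ~y)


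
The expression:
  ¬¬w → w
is always true.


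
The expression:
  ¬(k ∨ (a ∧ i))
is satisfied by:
  {k: False, a: False, i: False}
  {i: True, k: False, a: False}
  {a: True, k: False, i: False}


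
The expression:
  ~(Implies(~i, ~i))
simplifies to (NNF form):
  False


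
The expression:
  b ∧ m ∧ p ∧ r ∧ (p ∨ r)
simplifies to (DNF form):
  b ∧ m ∧ p ∧ r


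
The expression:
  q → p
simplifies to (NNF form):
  p ∨ ¬q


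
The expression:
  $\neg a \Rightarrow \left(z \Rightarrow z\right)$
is always true.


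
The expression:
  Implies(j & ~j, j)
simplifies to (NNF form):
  True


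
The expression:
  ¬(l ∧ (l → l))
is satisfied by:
  {l: False}


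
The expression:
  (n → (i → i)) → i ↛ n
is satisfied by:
  {i: True, n: False}


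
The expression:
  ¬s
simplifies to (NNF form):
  ¬s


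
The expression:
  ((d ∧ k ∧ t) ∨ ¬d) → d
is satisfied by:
  {d: True}


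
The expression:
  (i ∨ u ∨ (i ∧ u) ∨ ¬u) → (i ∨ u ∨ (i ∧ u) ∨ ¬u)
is always true.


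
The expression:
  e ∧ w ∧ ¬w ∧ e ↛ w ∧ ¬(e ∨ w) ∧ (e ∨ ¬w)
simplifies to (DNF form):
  False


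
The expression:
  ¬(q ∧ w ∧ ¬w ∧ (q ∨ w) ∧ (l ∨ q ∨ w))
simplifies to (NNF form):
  True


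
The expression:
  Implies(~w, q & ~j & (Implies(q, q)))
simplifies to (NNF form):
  w | (q & ~j)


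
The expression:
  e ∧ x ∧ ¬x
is never true.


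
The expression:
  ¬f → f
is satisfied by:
  {f: True}


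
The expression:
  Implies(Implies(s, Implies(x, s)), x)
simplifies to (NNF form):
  x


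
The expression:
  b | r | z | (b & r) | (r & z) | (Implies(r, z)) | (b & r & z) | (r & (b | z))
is always true.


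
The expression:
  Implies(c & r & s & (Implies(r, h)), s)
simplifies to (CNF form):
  True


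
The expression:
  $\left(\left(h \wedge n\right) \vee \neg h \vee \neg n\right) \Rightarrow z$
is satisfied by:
  {z: True}


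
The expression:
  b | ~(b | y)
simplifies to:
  b | ~y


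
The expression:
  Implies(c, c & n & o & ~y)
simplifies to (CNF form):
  (n | ~c) & (o | ~c) & (~c | ~y)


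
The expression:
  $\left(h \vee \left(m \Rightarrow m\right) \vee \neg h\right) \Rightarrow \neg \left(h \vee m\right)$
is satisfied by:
  {h: False, m: False}


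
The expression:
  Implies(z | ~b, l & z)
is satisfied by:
  {b: True, l: True, z: False}
  {b: True, l: False, z: False}
  {b: True, z: True, l: True}
  {z: True, l: True, b: False}


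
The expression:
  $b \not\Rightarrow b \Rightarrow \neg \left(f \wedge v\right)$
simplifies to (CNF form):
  $\text{True}$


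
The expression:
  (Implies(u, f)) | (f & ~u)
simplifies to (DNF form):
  f | ~u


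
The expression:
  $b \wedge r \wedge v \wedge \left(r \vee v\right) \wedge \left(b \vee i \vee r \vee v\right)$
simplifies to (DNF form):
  $b \wedge r \wedge v$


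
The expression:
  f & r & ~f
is never true.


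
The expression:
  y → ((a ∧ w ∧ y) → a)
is always true.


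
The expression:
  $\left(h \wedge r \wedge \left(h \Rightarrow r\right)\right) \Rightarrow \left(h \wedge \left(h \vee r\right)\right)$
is always true.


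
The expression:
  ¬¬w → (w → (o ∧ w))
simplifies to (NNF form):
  o ∨ ¬w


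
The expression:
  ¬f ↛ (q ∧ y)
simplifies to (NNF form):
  ¬f ∧ (¬q ∨ ¬y)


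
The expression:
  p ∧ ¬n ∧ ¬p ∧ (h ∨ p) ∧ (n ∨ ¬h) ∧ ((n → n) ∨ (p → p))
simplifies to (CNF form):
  False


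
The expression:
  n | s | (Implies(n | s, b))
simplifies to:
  True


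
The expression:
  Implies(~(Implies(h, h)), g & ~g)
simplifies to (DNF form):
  True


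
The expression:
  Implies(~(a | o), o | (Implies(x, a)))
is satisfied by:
  {a: True, o: True, x: False}
  {a: True, o: False, x: False}
  {o: True, a: False, x: False}
  {a: False, o: False, x: False}
  {a: True, x: True, o: True}
  {a: True, x: True, o: False}
  {x: True, o: True, a: False}


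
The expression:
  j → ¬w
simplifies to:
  ¬j ∨ ¬w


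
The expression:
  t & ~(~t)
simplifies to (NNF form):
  t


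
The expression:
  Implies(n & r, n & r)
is always true.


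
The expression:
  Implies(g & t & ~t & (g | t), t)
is always true.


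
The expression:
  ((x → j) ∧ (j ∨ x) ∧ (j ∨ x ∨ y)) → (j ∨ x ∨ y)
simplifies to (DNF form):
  True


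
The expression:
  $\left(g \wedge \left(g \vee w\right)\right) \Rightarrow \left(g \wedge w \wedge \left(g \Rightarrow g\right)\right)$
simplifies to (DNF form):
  $w \vee \neg g$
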